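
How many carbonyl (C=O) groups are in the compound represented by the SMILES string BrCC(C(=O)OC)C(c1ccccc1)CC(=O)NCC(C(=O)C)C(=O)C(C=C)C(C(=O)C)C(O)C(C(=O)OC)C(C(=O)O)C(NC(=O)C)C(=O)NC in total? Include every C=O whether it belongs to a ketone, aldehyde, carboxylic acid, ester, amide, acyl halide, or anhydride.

9

CH(COOCH3): ester, 1 C=O (running total 1).
CH2CONHCH2: amide, 1 C=O (running total 2).
CH(COCH3): ketone, 1 C=O (running total 3).
CO: ketone, 1 C=O (running total 4).
CH(COCH3): ketone, 1 C=O (running total 5).
CH(COOCH3): ester, 1 C=O (running total 6).
CH(COOH): carboxylic acid, 1 C=O (running total 7).
CH(NHCOCH3): amide, 1 C=O (running total 8).
CONHCH3: amide, 1 C=O (running total 9).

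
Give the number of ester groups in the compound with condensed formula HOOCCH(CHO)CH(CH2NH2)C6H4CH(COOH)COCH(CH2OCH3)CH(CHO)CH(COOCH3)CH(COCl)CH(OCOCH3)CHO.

Taking each segment in turn:
  HOOC: –COOH: carbonyl C bonded to –OH and C → carboxylic acid (the –OH is not a separate alcohol).
  CH(CHO): pendant –CHO: carbonyl C bonded to C and H → aldehyde.
  CH(CH2NH2): pendant –CH2NH2: N on sp³ C, no adjacent C=O → amine.
  C6H4: para-disubstituted benzene ring → arene.
  CH(COOH): pendant –COOH: carbonyl C bonded to C and –OH → carboxylic acid.
  CO: –C(=O)– with carbon on both sides → ketone.
  CH(CH2OCH3): pendant –CH2OCH3: C–O–C linkage → ether.
  CH(CHO): pendant –CHO: carbonyl C bonded to C and H → aldehyde.
  CH(COOCH3): pendant –COOCH3: carbonyl C bonded to C and –OCH3 → ester.
  CH(COCl): pendant –C(=O)X: carbonyl C bonded to C and halogen → acyl halide.
  CH(OCOCH3): pendant –OC(=O)CH3: an acyloxy group → ester.
  CHO: terminal –CHO: carbonyl C bonded to H and C → aldehyde.
Ester appears at: CH(COOCH3), CH(OCOCH3) → 2.

2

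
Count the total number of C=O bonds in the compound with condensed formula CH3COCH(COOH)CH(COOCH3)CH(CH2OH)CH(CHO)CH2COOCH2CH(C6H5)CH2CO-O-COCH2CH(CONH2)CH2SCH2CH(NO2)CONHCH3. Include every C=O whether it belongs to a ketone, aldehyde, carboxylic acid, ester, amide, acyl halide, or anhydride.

9

CO: ketone, 1 C=O (running total 1).
CH(COOH): carboxylic acid, 1 C=O (running total 2).
CH(COOCH3): ester, 1 C=O (running total 3).
CH(CHO): aldehyde, 1 C=O (running total 4).
CH2COOCH2: ester, 1 C=O (running total 5).
CH2CO-O-COCH2: anhydride, 2 C=O (running total 7).
CH(CONH2): amide, 1 C=O (running total 8).
CONHCH3: amide, 1 C=O (running total 9).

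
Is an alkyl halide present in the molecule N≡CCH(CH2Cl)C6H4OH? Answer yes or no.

Taking each segment in turn:
  N≡C: N≡C–: carbon triple-bonded to nitrogen → nitrile.
  CH(CH2Cl): pendant –CH2X: halogen on sp³ carbon → alkyl halide.
  C6H4OH: –OH attached directly to an aromatic ring → phenol (not alcohol); the ring itself is an arene.
The CH(CH2Cl) segment supplies the alkyl halide: pendant –CH2X: halogen on sp³ carbon → alkyl halide.

yes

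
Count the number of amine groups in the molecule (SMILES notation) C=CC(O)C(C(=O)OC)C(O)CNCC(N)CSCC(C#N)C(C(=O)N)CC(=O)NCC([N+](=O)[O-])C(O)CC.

Taking each segment in turn:
  CH2=CH: C=C double bond → alkene.
  CH(OH): –OH on an sp³ carbon → alcohol (secondary).
  CH(COOCH3): pendant –COOCH3: carbonyl C bonded to C and –OCH3 → ester.
  CH(OH): –OH on an sp³ carbon → alcohol (secondary).
  CH2NHCH2: C–N–C with sp³ carbons and no adjacent C=O → amine (secondary).
  CH(NH2): –NH2 on an sp³ carbon with no adjacent C=O → amine.
  CH2SCH2: C–S–C linkage → sulfide (thioether).
  CH(CN): pendant –C≡N: nitrile.
  CH(CONH2): pendant –CONH2: carbonyl C bonded to C and N → amide.
  CH2CONHCH2: –C(=O)–N– linkage → amide (the N is not an amine).
  CH(NO2): –NO2 on an sp³ carbon → nitro (the N=O is not a carbonyl).
  CH(OH): –OH on an sp³ carbon → alcohol (secondary).
Amine appears at: CH2NHCH2, CH(NH2) → 2.

2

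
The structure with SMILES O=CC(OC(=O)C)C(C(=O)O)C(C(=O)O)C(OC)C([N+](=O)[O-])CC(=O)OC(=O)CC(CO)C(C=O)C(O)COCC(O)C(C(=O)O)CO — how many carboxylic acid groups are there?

terminal –CHO: carbonyl C bonded to H and C → aldehyde.
pendant –OC(=O)CH3: an acyloxy group → ester.
pendant –COOH: carbonyl C bonded to C and –OH → carboxylic acid.
pendant –COOH: carbonyl C bonded to C and –OH → carboxylic acid.
pendant –OCH3: C–O–C with sp³ C, no adjacent C=O → ether.
–NO2 on an sp³ carbon → nitro (the N=O is not a carbonyl).
two acyl groups sharing one oxygen, –C(=O)–O–C(=O)– → anhydride.
pendant –CH2OH on an sp³ backbone C → alcohol.
pendant –CHO: carbonyl C bonded to C and H → aldehyde.
–OH on an sp³ carbon → alcohol (secondary).
C–O–C with sp³ carbons on both sides and no adjacent C=O → ether.
–OH on an sp³ carbon → alcohol (secondary).
pendant –COOH: carbonyl C bonded to C and –OH → carboxylic acid.
–OH on an sp³ carbon → alcohol.
Carboxylic acid appears at: CH(COOH), CH(COOH), CH(COOH) → 3.

3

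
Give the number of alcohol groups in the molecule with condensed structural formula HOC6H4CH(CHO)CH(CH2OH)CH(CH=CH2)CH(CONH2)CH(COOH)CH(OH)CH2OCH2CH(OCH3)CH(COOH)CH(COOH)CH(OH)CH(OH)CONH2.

4

Working along the chain:
  HOC6H4: –OH attached directly to an aromatic ring → phenol (not alcohol); the ring itself is an arene.
  CH(CHO): pendant –CHO: carbonyl C bonded to C and H → aldehyde.
  CH(CH2OH): pendant –CH2OH on an sp³ backbone C → alcohol.
  CH(CH=CH2): pendant –CH=CH2: C=C double bond → alkene.
  CH(CONH2): pendant –CONH2: carbonyl C bonded to C and N → amide.
  CH(COOH): pendant –COOH: carbonyl C bonded to C and –OH → carboxylic acid.
  CH(OH): –OH on an sp³ carbon → alcohol (secondary).
  CH2OCH2: C–O–C with sp³ carbons on both sides and no adjacent C=O → ether.
  CH(OCH3): pendant –OCH3: C–O–C with sp³ C, no adjacent C=O → ether.
  CH(COOH): pendant –COOH: carbonyl C bonded to C and –OH → carboxylic acid.
  CH(COOH): pendant –COOH: carbonyl C bonded to C and –OH → carboxylic acid.
  CH(OH): –OH on an sp³ carbon → alcohol (secondary).
  CH(OH): –OH on an sp³ carbon → alcohol (secondary).
  CONH2: –C(=O)NH2: carbonyl C bonded to C and to N → amide (the N is not a separate amine).
Alcohol appears at: CH(CH2OH), CH(OH), CH(OH), CH(OH) → 4.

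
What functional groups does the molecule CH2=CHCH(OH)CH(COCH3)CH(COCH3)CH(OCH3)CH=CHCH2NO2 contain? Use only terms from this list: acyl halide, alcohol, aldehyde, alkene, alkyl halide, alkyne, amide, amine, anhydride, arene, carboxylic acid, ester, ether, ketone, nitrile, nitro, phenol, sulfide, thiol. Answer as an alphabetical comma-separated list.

alcohol, alkene, ether, ketone, nitro

Reading the structure from left to right:
  CH2=CH: C=C double bond → alkene.
  CH(OH): –OH on an sp³ carbon → alcohol (secondary).
  CH(COCH3): pendant –COCH3: carbonyl C bonded to two carbons → ketone.
  CH(COCH3): pendant –COCH3: carbonyl C bonded to two carbons → ketone.
  CH(OCH3): pendant –OCH3: C–O–C with sp³ C, no adjacent C=O → ether.
  CH=CH: C=C double bond → alkene.
  CH2NO2: –NO2 on carbon → nitro group.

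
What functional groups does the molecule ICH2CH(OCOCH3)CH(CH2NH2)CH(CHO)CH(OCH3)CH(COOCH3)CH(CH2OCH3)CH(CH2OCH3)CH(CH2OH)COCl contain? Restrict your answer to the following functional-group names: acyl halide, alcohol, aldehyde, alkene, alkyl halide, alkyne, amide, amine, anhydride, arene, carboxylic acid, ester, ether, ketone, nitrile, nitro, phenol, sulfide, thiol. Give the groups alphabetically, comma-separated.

Working along the chain:
  ICH2: halogen on an sp³ carbon → alkyl halide.
  CH(OCOCH3): pendant –OC(=O)CH3: an acyloxy group → ester.
  CH(CH2NH2): pendant –CH2NH2: N on sp³ C, no adjacent C=O → amine.
  CH(CHO): pendant –CHO: carbonyl C bonded to C and H → aldehyde.
  CH(OCH3): pendant –OCH3: C–O–C with sp³ C, no adjacent C=O → ether.
  CH(COOCH3): pendant –COOCH3: carbonyl C bonded to C and –OCH3 → ester.
  CH(CH2OCH3): pendant –CH2OCH3: C–O–C linkage → ether.
  CH(CH2OCH3): pendant –CH2OCH3: C–O–C linkage → ether.
  CH(CH2OH): pendant –CH2OH on an sp³ backbone C → alcohol.
  COCl: –C(=O)Cl: carbonyl C bonded to C and to a halogen → acyl halide (not alkyl halide).

acyl halide, alcohol, aldehyde, alkyl halide, amine, ester, ether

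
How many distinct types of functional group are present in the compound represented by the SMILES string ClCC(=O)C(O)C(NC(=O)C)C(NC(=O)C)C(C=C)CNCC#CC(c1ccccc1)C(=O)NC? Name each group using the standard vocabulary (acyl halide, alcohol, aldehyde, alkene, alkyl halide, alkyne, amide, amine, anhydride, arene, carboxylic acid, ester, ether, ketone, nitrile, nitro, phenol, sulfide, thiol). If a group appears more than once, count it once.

halogen on an sp³ carbon → alkyl halide.
–C(=O)– with carbon on both sides → ketone.
–OH on an sp³ carbon → alcohol (secondary).
pendant –NHC(=O)CH3: N bonded to a carbonyl → amide (not amine).
pendant –NHC(=O)CH3: N bonded to a carbonyl → amide (not amine).
pendant –CH=CH2: C=C double bond → alkene.
C–N–C with sp³ carbons and no adjacent C=O → amine (secondary).
C≡C triple bond → alkyne.
pendant –C6H5: benzene ring → arene.
–C(=O)NHCH3: carbonyl C bonded to C and to N → amide (the N is not an amine).
Distinct types present: alcohol, alkene, alkyl halide, alkyne, amide, amine, arene, ketone.

8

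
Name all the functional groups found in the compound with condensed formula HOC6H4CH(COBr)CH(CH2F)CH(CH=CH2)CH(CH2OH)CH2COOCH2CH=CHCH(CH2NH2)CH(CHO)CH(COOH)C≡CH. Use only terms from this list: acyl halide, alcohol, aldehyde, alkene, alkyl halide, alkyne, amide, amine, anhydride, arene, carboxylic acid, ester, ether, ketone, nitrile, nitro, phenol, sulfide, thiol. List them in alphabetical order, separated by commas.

Working along the chain:
  HOC6H4: –OH attached directly to an aromatic ring → phenol (not alcohol); the ring itself is an arene.
  CH(COBr): pendant –C(=O)X: carbonyl C bonded to C and halogen → acyl halide.
  CH(CH2F): pendant –CH2X: halogen on sp³ carbon → alkyl halide.
  CH(CH=CH2): pendant –CH=CH2: C=C double bond → alkene.
  CH(CH2OH): pendant –CH2OH on an sp³ backbone C → alcohol.
  CH2COOCH2: –C(=O)–O–C with C on the carbonyl side → ester.
  CH=CH: C=C double bond → alkene.
  CH(CH2NH2): pendant –CH2NH2: N on sp³ C, no adjacent C=O → amine.
  CH(CHO): pendant –CHO: carbonyl C bonded to C and H → aldehyde.
  CH(COOH): pendant –COOH: carbonyl C bonded to C and –OH → carboxylic acid.
  C≡CH: C≡C triple bond → alkyne.

acyl halide, alcohol, aldehyde, alkene, alkyl halide, alkyne, amine, arene, carboxylic acid, ester, phenol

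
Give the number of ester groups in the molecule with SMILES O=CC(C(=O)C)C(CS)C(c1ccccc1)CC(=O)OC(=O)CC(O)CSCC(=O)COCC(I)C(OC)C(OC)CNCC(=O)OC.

1

terminal –CHO: carbonyl C bonded to H and C → aldehyde.
pendant –COCH3: carbonyl C bonded to two carbons → ketone.
pendant –CH2SH → thiol.
pendant –C6H5: benzene ring → arene.
two acyl groups sharing one oxygen, –C(=O)–O–C(=O)– → anhydride.
–OH on an sp³ carbon → alcohol (secondary).
C–S–C linkage → sulfide (thioether).
–C(=O)– with carbon on both sides → ketone.
C–O–C with sp³ carbons on both sides and no adjacent C=O → ether.
halogen on an sp³ carbon → alkyl halide.
pendant –OCH3: C–O–C with sp³ C, no adjacent C=O → ether.
pendant –OCH3: C–O–C with sp³ C, no adjacent C=O → ether.
C–N–C with sp³ carbons and no adjacent C=O → amine (secondary).
–C(=O)OCH3: carbonyl C bonded to C and to –OCH3 → ester (not ketone + ether).
Ester appears at: COOCH3 → 1.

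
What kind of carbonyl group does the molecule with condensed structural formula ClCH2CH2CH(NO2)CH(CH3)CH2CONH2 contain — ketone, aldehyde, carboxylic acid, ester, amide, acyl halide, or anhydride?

The carbonyl is in the CONH2 segment: –C(=O)NH2: carbonyl C bonded to C and to N → amide (the N is not a separate amine).

amide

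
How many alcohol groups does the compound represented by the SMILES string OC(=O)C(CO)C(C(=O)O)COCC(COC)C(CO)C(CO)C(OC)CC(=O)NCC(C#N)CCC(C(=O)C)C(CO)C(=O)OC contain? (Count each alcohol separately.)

4

Taking each segment in turn:
  HOOC: –COOH: carbonyl C bonded to –OH and C → carboxylic acid (the –OH is not a separate alcohol).
  CH(CH2OH): pendant –CH2OH on an sp³ backbone C → alcohol.
  CH(COOH): pendant –COOH: carbonyl C bonded to C and –OH → carboxylic acid.
  CH2OCH2: C–O–C with sp³ carbons on both sides and no adjacent C=O → ether.
  CH(CH2OCH3): pendant –CH2OCH3: C–O–C linkage → ether.
  CH(CH2OH): pendant –CH2OH on an sp³ backbone C → alcohol.
  CH(CH2OH): pendant –CH2OH on an sp³ backbone C → alcohol.
  CH(OCH3): pendant –OCH3: C–O–C with sp³ C, no adjacent C=O → ether.
  CH2CONHCH2: –C(=O)–N– linkage → amide (the N is not an amine).
  CH(CN): pendant –C≡N: nitrile.
  CH(COCH3): pendant –COCH3: carbonyl C bonded to two carbons → ketone.
  CH(CH2OH): pendant –CH2OH on an sp³ backbone C → alcohol.
  COOCH3: –C(=O)OCH3: carbonyl C bonded to C and to –OCH3 → ester (not ketone + ether).
Alcohol appears at: CH(CH2OH), CH(CH2OH), CH(CH2OH), CH(CH2OH) → 4.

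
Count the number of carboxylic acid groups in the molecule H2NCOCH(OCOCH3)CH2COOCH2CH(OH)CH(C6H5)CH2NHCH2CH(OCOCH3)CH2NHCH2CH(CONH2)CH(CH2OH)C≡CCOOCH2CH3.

0

Reading the structure from left to right:
  H2NCO: –C(=O)NH2: carbonyl C bonded to C and to N → amide (the N is not a separate amine).
  CH(OCOCH3): pendant –OC(=O)CH3: an acyloxy group → ester.
  CH2COOCH2: –C(=O)–O–C with C on the carbonyl side → ester.
  CH(OH): –OH on an sp³ carbon → alcohol (secondary).
  CH(C6H5): pendant –C6H5: benzene ring → arene.
  CH2NHCH2: C–N–C with sp³ carbons and no adjacent C=O → amine (secondary).
  CH(OCOCH3): pendant –OC(=O)CH3: an acyloxy group → ester.
  CH2NHCH2: C–N–C with sp³ carbons and no adjacent C=O → amine (secondary).
  CH(CONH2): pendant –CONH2: carbonyl C bonded to C and N → amide.
  CH(CH2OH): pendant –CH2OH on an sp³ backbone C → alcohol.
  C≡C: C≡C triple bond → alkyne.
  COOCH2CH3: –C(=O)OCH2CH3: carbonyl C bonded to C and to –OEt → ester.
No segment is a carboxylic acid: H2NCO is amide, not carboxylic acid; CH(OCOCH3) is ester, not carboxylic acid; CH2COOCH2 is ester, not carboxylic acid. → 0.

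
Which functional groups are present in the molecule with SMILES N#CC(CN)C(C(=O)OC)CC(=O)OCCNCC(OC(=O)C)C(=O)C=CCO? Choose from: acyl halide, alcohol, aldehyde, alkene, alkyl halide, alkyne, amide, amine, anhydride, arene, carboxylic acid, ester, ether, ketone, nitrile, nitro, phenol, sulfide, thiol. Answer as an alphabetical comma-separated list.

alcohol, alkene, amine, ester, ketone, nitrile

N≡C–: carbon triple-bonded to nitrogen → nitrile.
pendant –CH2NH2: N on sp³ C, no adjacent C=O → amine.
pendant –COOCH3: carbonyl C bonded to C and –OCH3 → ester.
–C(=O)–O–C with C on the carbonyl side → ester.
C–N–C with sp³ carbons and no adjacent C=O → amine (secondary).
pendant –OC(=O)CH3: an acyloxy group → ester.
–C(=O)– with carbon on both sides → ketone.
C=C double bond → alkene.
–OH on an sp³ carbon → alcohol.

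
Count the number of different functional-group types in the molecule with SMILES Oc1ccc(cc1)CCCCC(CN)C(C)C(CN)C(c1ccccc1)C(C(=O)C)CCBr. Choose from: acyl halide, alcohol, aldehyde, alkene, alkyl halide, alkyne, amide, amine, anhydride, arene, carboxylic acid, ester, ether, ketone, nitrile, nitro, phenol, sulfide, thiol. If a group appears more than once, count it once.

–OH attached directly to an aromatic ring → phenol (not alcohol); the ring itself is an arene.
pendant –CH2NH2: N on sp³ C, no adjacent C=O → amine.
pendant –CH2NH2: N on sp³ C, no adjacent C=O → amine.
pendant –C6H5: benzene ring → arene.
pendant –COCH3: carbonyl C bonded to two carbons → ketone.
halogen on an sp³ carbon → alkyl halide.
Distinct types present: alkyl halide, amine, arene, ketone, phenol.

5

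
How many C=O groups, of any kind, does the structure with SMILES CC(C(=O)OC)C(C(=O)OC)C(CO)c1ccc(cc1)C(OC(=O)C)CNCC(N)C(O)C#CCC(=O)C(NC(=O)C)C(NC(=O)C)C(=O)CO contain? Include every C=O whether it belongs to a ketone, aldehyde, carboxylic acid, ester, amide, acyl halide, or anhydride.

7

CH(COOCH3): ester, 1 C=O (running total 1).
CH(COOCH3): ester, 1 C=O (running total 2).
CH(OCOCH3): ester, 1 C=O (running total 3).
CO: ketone, 1 C=O (running total 4).
CH(NHCOCH3): amide, 1 C=O (running total 5).
CH(NHCOCH3): amide, 1 C=O (running total 6).
CO: ketone, 1 C=O (running total 7).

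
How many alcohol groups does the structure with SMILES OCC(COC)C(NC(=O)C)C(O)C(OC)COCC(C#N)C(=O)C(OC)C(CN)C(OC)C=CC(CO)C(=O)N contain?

3

Taking each segment in turn:
  HOCH2: HO– on an sp³ carbon → alcohol.
  CH(CH2OCH3): pendant –CH2OCH3: C–O–C linkage → ether.
  CH(NHCOCH3): pendant –NHC(=O)CH3: N bonded to a carbonyl → amide (not amine).
  CH(OH): –OH on an sp³ carbon → alcohol (secondary).
  CH(OCH3): pendant –OCH3: C–O–C with sp³ C, no adjacent C=O → ether.
  CH2OCH2: C–O–C with sp³ carbons on both sides and no adjacent C=O → ether.
  CH(CN): pendant –C≡N: nitrile.
  CO: –C(=O)– with carbon on both sides → ketone.
  CH(OCH3): pendant –OCH3: C–O–C with sp³ C, no adjacent C=O → ether.
  CH(CH2NH2): pendant –CH2NH2: N on sp³ C, no adjacent C=O → amine.
  CH(OCH3): pendant –OCH3: C–O–C with sp³ C, no adjacent C=O → ether.
  CH=CH: C=C double bond → alkene.
  CH(CH2OH): pendant –CH2OH on an sp³ backbone C → alcohol.
  CONH2: –C(=O)NH2: carbonyl C bonded to C and to N → amide (the N is not a separate amine).
Alcohol appears at: HOCH2, CH(OH), CH(CH2OH) → 3.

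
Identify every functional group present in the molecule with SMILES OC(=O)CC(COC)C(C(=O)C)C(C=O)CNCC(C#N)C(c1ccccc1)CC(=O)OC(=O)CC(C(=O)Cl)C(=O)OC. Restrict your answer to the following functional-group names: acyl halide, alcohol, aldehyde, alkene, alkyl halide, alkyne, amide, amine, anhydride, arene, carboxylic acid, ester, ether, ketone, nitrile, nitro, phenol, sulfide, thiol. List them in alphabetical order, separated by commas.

Reading the structure from left to right:
  HOOC: –COOH: carbonyl C bonded to –OH and C → carboxylic acid (the –OH is not a separate alcohol).
  CH(CH2OCH3): pendant –CH2OCH3: C–O–C linkage → ether.
  CH(COCH3): pendant –COCH3: carbonyl C bonded to two carbons → ketone.
  CH(CHO): pendant –CHO: carbonyl C bonded to C and H → aldehyde.
  CH2NHCH2: C–N–C with sp³ carbons and no adjacent C=O → amine (secondary).
  CH(CN): pendant –C≡N: nitrile.
  CH(C6H5): pendant –C6H5: benzene ring → arene.
  CH2CO-O-COCH2: two acyl groups sharing one oxygen, –C(=O)–O–C(=O)– → anhydride.
  CH(COCl): pendant –C(=O)X: carbonyl C bonded to C and halogen → acyl halide.
  COOCH3: –C(=O)OCH3: carbonyl C bonded to C and to –OCH3 → ester (not ketone + ether).

acyl halide, aldehyde, amine, anhydride, arene, carboxylic acid, ester, ether, ketone, nitrile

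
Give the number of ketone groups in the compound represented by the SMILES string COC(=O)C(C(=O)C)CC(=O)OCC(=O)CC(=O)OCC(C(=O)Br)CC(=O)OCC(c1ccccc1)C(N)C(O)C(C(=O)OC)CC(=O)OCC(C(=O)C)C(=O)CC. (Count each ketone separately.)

CH3O–C(=O)–: carbonyl C bonded to C and to –OCH3 → ester (not ketone + ether).
pendant –COCH3: carbonyl C bonded to two carbons → ketone.
–C(=O)–O–C with C on the carbonyl side → ester.
–C(=O)– with carbon on both sides → ketone.
–C(=O)–O–C with C on the carbonyl side → ester.
pendant –C(=O)X: carbonyl C bonded to C and halogen → acyl halide.
–C(=O)–O–C with C on the carbonyl side → ester.
pendant –C6H5: benzene ring → arene.
–NH2 on an sp³ carbon with no adjacent C=O → amine.
–OH on an sp³ carbon → alcohol (secondary).
pendant –COOCH3: carbonyl C bonded to C and –OCH3 → ester.
–C(=O)–O–C with C on the carbonyl side → ester.
pendant –COCH3: carbonyl C bonded to two carbons → ketone.
–C(=O)– with carbon on both sides → ketone.
Ketone appears at: CH(COCH3), CO, CH(COCH3), CO → 4.

4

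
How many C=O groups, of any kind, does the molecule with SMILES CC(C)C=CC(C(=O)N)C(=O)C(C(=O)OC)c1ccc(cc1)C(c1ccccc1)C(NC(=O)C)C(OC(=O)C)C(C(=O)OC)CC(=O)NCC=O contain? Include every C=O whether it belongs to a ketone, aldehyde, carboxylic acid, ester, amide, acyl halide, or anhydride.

CH(CONH2): amide, 1 C=O (running total 1).
CO: ketone, 1 C=O (running total 2).
CH(COOCH3): ester, 1 C=O (running total 3).
CH(NHCOCH3): amide, 1 C=O (running total 4).
CH(OCOCH3): ester, 1 C=O (running total 5).
CH(COOCH3): ester, 1 C=O (running total 6).
CH2CONHCH2: amide, 1 C=O (running total 7).
CHO: aldehyde, 1 C=O (running total 8).

8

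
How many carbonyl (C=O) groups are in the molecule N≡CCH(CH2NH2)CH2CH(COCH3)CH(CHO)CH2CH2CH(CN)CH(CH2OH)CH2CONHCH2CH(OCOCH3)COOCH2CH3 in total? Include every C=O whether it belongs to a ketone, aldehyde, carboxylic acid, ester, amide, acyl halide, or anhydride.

CH(COCH3): ketone, 1 C=O (running total 1).
CH(CHO): aldehyde, 1 C=O (running total 2).
CH2CONHCH2: amide, 1 C=O (running total 3).
CH(OCOCH3): ester, 1 C=O (running total 4).
COOCH2CH3: ester, 1 C=O (running total 5).

5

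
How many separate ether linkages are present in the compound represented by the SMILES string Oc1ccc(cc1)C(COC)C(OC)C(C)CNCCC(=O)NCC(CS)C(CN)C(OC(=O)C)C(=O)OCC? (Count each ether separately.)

2

Taking each segment in turn:
  HOC6H4: –OH attached directly to an aromatic ring → phenol (not alcohol); the ring itself is an arene.
  CH(CH2OCH3): pendant –CH2OCH3: C–O–C linkage → ether.
  CH(OCH3): pendant –OCH3: C–O–C with sp³ C, no adjacent C=O → ether.
  CH2NHCH2: C–N–C with sp³ carbons and no adjacent C=O → amine (secondary).
  CH2CONHCH2: –C(=O)–N– linkage → amide (the N is not an amine).
  CH(CH2SH): pendant –CH2SH → thiol.
  CH(CH2NH2): pendant –CH2NH2: N on sp³ C, no adjacent C=O → amine.
  CH(OCOCH3): pendant –OC(=O)CH3: an acyloxy group → ester.
  COOCH2CH3: –C(=O)OCH2CH3: carbonyl C bonded to C and to –OEt → ester.
Ether appears at: CH(CH2OCH3), CH(OCH3) → 2.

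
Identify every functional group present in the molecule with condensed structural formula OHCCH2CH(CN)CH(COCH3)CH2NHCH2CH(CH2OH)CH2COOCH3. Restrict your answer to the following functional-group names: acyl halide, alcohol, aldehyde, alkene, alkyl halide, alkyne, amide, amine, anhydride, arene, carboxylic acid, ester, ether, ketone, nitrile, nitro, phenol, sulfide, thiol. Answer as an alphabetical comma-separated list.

alcohol, aldehyde, amine, ester, ketone, nitrile

terminal –CHO: carbonyl C bonded to H and C → aldehyde.
pendant –C≡N: nitrile.
pendant –COCH3: carbonyl C bonded to two carbons → ketone.
C–N–C with sp³ carbons and no adjacent C=O → amine (secondary).
pendant –CH2OH on an sp³ backbone C → alcohol.
–C(=O)OCH3: carbonyl C bonded to C and to –OCH3 → ester (not ketone + ether).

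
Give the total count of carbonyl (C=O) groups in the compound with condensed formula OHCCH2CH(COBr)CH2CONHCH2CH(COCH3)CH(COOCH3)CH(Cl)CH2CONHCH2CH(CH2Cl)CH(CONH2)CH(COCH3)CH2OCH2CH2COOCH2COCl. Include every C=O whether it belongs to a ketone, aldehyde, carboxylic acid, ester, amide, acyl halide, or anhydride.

10

OHC: aldehyde, 1 C=O (running total 1).
CH(COBr): acyl halide, 1 C=O (running total 2).
CH2CONHCH2: amide, 1 C=O (running total 3).
CH(COCH3): ketone, 1 C=O (running total 4).
CH(COOCH3): ester, 1 C=O (running total 5).
CH2CONHCH2: amide, 1 C=O (running total 6).
CH(CONH2): amide, 1 C=O (running total 7).
CH(COCH3): ketone, 1 C=O (running total 8).
CH2COOCH2: ester, 1 C=O (running total 9).
COCl: acyl halide, 1 C=O (running total 10).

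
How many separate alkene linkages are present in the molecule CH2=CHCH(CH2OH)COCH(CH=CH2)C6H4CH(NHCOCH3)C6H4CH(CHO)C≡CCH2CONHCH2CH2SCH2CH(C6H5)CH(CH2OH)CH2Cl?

C=C double bond → alkene.
pendant –CH2OH on an sp³ backbone C → alcohol.
–C(=O)– with carbon on both sides → ketone.
pendant –CH=CH2: C=C double bond → alkene.
para-disubstituted benzene ring → arene.
pendant –NHC(=O)CH3: N bonded to a carbonyl → amide (not amine).
para-disubstituted benzene ring → arene.
pendant –CHO: carbonyl C bonded to C and H → aldehyde.
C≡C triple bond → alkyne.
–C(=O)–N– linkage → amide (the N is not an amine).
C–S–C linkage → sulfide (thioether).
pendant –C6H5: benzene ring → arene.
pendant –CH2OH on an sp³ backbone C → alcohol.
halogen on an sp³ carbon → alkyl halide.
Alkene appears at: CH2=CH, CH(CH=CH2) → 2.

2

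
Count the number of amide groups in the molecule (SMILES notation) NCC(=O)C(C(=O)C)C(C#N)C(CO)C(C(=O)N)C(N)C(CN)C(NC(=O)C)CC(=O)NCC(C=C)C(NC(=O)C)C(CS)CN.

–NH2 on an sp³ carbon with no adjacent C=O → amine.
–C(=O)– with carbon on both sides → ketone.
pendant –COCH3: carbonyl C bonded to two carbons → ketone.
pendant –C≡N: nitrile.
pendant –CH2OH on an sp³ backbone C → alcohol.
pendant –CONH2: carbonyl C bonded to C and N → amide.
–NH2 on an sp³ carbon with no adjacent C=O → amine.
pendant –CH2NH2: N on sp³ C, no adjacent C=O → amine.
pendant –NHC(=O)CH3: N bonded to a carbonyl → amide (not amine).
–C(=O)–N– linkage → amide (the N is not an amine).
pendant –CH=CH2: C=C double bond → alkene.
pendant –NHC(=O)CH3: N bonded to a carbonyl → amide (not amine).
pendant –CH2SH → thiol.
–NH2 on an sp³ carbon with no adjacent C=O → amine.
Amide appears at: CH(CONH2), CH(NHCOCH3), CH2CONHCH2, CH(NHCOCH3) → 4.

4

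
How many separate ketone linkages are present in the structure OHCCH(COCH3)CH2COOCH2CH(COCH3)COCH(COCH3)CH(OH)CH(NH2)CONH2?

Taking each segment in turn:
  OHC: terminal –CHO: carbonyl C bonded to H and C → aldehyde.
  CH(COCH3): pendant –COCH3: carbonyl C bonded to two carbons → ketone.
  CH2COOCH2: –C(=O)–O–C with C on the carbonyl side → ester.
  CH(COCH3): pendant –COCH3: carbonyl C bonded to two carbons → ketone.
  CO: –C(=O)– with carbon on both sides → ketone.
  CH(COCH3): pendant –COCH3: carbonyl C bonded to two carbons → ketone.
  CH(OH): –OH on an sp³ carbon → alcohol (secondary).
  CH(NH2): –NH2 on an sp³ carbon with no adjacent C=O → amine.
  CONH2: –C(=O)NH2: carbonyl C bonded to C and to N → amide (the N is not a separate amine).
Ketone appears at: CH(COCH3), CH(COCH3), CO, CH(COCH3) → 4.

4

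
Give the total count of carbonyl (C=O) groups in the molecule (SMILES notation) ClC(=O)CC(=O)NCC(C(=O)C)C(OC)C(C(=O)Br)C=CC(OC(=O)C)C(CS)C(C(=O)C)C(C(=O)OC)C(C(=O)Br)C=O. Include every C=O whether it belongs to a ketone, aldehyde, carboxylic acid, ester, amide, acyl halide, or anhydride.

9

ClCO: acyl halide, 1 C=O (running total 1).
CH2CONHCH2: amide, 1 C=O (running total 2).
CH(COCH3): ketone, 1 C=O (running total 3).
CH(COBr): acyl halide, 1 C=O (running total 4).
CH(OCOCH3): ester, 1 C=O (running total 5).
CH(COCH3): ketone, 1 C=O (running total 6).
CH(COOCH3): ester, 1 C=O (running total 7).
CH(COBr): acyl halide, 1 C=O (running total 8).
CHO: aldehyde, 1 C=O (running total 9).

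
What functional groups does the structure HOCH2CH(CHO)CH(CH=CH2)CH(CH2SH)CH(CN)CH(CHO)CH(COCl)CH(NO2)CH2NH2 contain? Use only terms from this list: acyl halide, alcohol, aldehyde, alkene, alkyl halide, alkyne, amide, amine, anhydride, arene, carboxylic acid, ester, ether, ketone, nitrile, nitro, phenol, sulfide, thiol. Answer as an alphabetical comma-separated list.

HO– on an sp³ carbon → alcohol.
pendant –CHO: carbonyl C bonded to C and H → aldehyde.
pendant –CH=CH2: C=C double bond → alkene.
pendant –CH2SH → thiol.
pendant –C≡N: nitrile.
pendant –CHO: carbonyl C bonded to C and H → aldehyde.
pendant –C(=O)X: carbonyl C bonded to C and halogen → acyl halide.
–NO2 on an sp³ carbon → nitro (the N=O is not a carbonyl).
–NH2 on an sp³ carbon with no adjacent C=O → amine.

acyl halide, alcohol, aldehyde, alkene, amine, nitrile, nitro, thiol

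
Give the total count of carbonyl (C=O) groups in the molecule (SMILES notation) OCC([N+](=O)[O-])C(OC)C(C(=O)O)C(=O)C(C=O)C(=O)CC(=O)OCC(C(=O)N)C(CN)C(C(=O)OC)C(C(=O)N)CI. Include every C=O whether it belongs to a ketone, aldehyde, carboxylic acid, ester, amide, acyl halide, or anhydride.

CH(COOH): carboxylic acid, 1 C=O (running total 1).
CO: ketone, 1 C=O (running total 2).
CH(CHO): aldehyde, 1 C=O (running total 3).
CO: ketone, 1 C=O (running total 4).
CH2COOCH2: ester, 1 C=O (running total 5).
CH(CONH2): amide, 1 C=O (running total 6).
CH(COOCH3): ester, 1 C=O (running total 7).
CH(CONH2): amide, 1 C=O (running total 8).

8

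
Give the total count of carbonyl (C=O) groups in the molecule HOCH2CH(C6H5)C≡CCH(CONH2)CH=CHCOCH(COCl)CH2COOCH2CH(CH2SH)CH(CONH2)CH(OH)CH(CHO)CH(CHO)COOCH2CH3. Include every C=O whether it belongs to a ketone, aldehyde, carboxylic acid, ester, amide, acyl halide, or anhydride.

8

CH(CONH2): amide, 1 C=O (running total 1).
CO: ketone, 1 C=O (running total 2).
CH(COCl): acyl halide, 1 C=O (running total 3).
CH2COOCH2: ester, 1 C=O (running total 4).
CH(CONH2): amide, 1 C=O (running total 5).
CH(CHO): aldehyde, 1 C=O (running total 6).
CH(CHO): aldehyde, 1 C=O (running total 7).
COOCH2CH3: ester, 1 C=O (running total 8).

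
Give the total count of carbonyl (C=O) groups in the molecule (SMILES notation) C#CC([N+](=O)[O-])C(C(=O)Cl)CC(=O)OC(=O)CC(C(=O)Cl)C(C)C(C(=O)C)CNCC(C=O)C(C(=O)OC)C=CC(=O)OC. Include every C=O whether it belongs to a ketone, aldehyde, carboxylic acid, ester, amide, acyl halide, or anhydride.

CH(COCl): acyl halide, 1 C=O (running total 1).
CH2CO-O-COCH2: anhydride, 2 C=O (running total 3).
CH(COCl): acyl halide, 1 C=O (running total 4).
CH(COCH3): ketone, 1 C=O (running total 5).
CH(CHO): aldehyde, 1 C=O (running total 6).
CH(COOCH3): ester, 1 C=O (running total 7).
COOCH3: ester, 1 C=O (running total 8).

8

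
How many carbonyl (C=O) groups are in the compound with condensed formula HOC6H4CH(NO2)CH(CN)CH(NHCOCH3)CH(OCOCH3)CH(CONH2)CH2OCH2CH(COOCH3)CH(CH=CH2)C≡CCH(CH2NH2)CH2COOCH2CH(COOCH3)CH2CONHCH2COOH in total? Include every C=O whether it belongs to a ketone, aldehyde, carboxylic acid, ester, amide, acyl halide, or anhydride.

8

CH(NHCOCH3): amide, 1 C=O (running total 1).
CH(OCOCH3): ester, 1 C=O (running total 2).
CH(CONH2): amide, 1 C=O (running total 3).
CH(COOCH3): ester, 1 C=O (running total 4).
CH2COOCH2: ester, 1 C=O (running total 5).
CH(COOCH3): ester, 1 C=O (running total 6).
CH2CONHCH2: amide, 1 C=O (running total 7).
COOH: carboxylic acid, 1 C=O (running total 8).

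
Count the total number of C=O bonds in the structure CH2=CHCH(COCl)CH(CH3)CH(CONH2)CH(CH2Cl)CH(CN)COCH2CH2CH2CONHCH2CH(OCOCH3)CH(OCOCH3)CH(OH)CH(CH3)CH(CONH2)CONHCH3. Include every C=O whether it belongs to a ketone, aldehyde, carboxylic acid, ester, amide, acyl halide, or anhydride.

8

CH(COCl): acyl halide, 1 C=O (running total 1).
CH(CONH2): amide, 1 C=O (running total 2).
CO: ketone, 1 C=O (running total 3).
CH2CONHCH2: amide, 1 C=O (running total 4).
CH(OCOCH3): ester, 1 C=O (running total 5).
CH(OCOCH3): ester, 1 C=O (running total 6).
CH(CONH2): amide, 1 C=O (running total 7).
CONHCH3: amide, 1 C=O (running total 8).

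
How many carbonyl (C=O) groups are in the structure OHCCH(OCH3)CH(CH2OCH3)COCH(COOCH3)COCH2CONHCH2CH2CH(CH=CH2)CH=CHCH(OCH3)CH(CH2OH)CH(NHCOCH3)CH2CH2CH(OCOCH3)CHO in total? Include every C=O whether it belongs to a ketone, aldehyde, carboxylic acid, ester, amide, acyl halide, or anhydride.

8

OHC: aldehyde, 1 C=O (running total 1).
CO: ketone, 1 C=O (running total 2).
CH(COOCH3): ester, 1 C=O (running total 3).
CO: ketone, 1 C=O (running total 4).
CH2CONHCH2: amide, 1 C=O (running total 5).
CH(NHCOCH3): amide, 1 C=O (running total 6).
CH(OCOCH3): ester, 1 C=O (running total 7).
CHO: aldehyde, 1 C=O (running total 8).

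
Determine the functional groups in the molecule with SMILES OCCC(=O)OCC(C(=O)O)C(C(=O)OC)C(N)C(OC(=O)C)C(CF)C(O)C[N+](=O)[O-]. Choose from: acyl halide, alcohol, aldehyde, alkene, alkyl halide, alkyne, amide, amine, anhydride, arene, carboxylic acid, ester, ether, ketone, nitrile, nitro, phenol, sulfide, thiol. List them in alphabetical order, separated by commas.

alcohol, alkyl halide, amine, carboxylic acid, ester, nitro

HO– on an sp³ carbon → alcohol.
–C(=O)–O–C with C on the carbonyl side → ester.
pendant –COOH: carbonyl C bonded to C and –OH → carboxylic acid.
pendant –COOCH3: carbonyl C bonded to C and –OCH3 → ester.
–NH2 on an sp³ carbon with no adjacent C=O → amine.
pendant –OC(=O)CH3: an acyloxy group → ester.
pendant –CH2X: halogen on sp³ carbon → alkyl halide.
–OH on an sp³ carbon → alcohol (secondary).
–NO2 on carbon → nitro group.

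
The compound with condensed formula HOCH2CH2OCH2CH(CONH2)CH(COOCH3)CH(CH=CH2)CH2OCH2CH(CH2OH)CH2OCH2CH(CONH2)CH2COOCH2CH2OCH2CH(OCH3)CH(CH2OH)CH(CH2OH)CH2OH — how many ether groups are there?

5

Working along the chain:
  HOCH2: HO– on an sp³ carbon → alcohol.
  CH2OCH2: C–O–C with sp³ carbons on both sides and no adjacent C=O → ether.
  CH(CONH2): pendant –CONH2: carbonyl C bonded to C and N → amide.
  CH(COOCH3): pendant –COOCH3: carbonyl C bonded to C and –OCH3 → ester.
  CH(CH=CH2): pendant –CH=CH2: C=C double bond → alkene.
  CH2OCH2: C–O–C with sp³ carbons on both sides and no adjacent C=O → ether.
  CH(CH2OH): pendant –CH2OH on an sp³ backbone C → alcohol.
  CH2OCH2: C–O–C with sp³ carbons on both sides and no adjacent C=O → ether.
  CH(CONH2): pendant –CONH2: carbonyl C bonded to C and N → amide.
  CH2COOCH2: –C(=O)–O–C with C on the carbonyl side → ester.
  CH2OCH2: C–O–C with sp³ carbons on both sides and no adjacent C=O → ether.
  CH(OCH3): pendant –OCH3: C–O–C with sp³ C, no adjacent C=O → ether.
  CH(CH2OH): pendant –CH2OH on an sp³ backbone C → alcohol.
  CH(CH2OH): pendant –CH2OH on an sp³ backbone C → alcohol.
  CH2OH: –OH on an sp³ carbon → alcohol.
Ether appears at: CH2OCH2, CH2OCH2, CH2OCH2, CH2OCH2, CH(OCH3) → 5.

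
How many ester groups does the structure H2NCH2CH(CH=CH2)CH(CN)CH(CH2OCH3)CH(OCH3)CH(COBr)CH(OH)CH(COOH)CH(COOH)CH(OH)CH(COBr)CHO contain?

0

Taking each segment in turn:
  H2NCH2: –NH2 on an sp³ carbon with no adjacent C=O → amine.
  CH(CH=CH2): pendant –CH=CH2: C=C double bond → alkene.
  CH(CN): pendant –C≡N: nitrile.
  CH(CH2OCH3): pendant –CH2OCH3: C–O–C linkage → ether.
  CH(OCH3): pendant –OCH3: C–O–C with sp³ C, no adjacent C=O → ether.
  CH(COBr): pendant –C(=O)X: carbonyl C bonded to C and halogen → acyl halide.
  CH(OH): –OH on an sp³ carbon → alcohol (secondary).
  CH(COOH): pendant –COOH: carbonyl C bonded to C and –OH → carboxylic acid.
  CH(COOH): pendant –COOH: carbonyl C bonded to C and –OH → carboxylic acid.
  CH(OH): –OH on an sp³ carbon → alcohol (secondary).
  CH(COBr): pendant –C(=O)X: carbonyl C bonded to C and halogen → acyl halide.
  CHO: terminal –CHO: carbonyl C bonded to H and C → aldehyde.
No segment is a ester: CH(CH2OCH3) is ether, not ester; CH(OCH3) is ether, not ester; CH(COOH) is carboxylic acid, not ester. → 0.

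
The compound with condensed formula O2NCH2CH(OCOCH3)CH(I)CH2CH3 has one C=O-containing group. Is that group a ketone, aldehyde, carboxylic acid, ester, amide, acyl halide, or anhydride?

The carbonyl is in the CH(OCOCH3) segment: pendant –OC(=O)CH3: an acyloxy group → ester.

ester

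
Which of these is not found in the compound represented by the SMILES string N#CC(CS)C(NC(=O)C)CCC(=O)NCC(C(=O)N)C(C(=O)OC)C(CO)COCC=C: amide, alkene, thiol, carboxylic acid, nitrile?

carboxylic acid

thiol: present (CH(CH2SH) — pendant –CH2SH → thiol).
nitrile: present (N≡C — N≡C–: carbon triple-bonded to nitrogen → nitrile).
alkene: present (CH=CH2 — C=C double bond → alkene).
amide: present (CH(NHCOCH3) — pendant –NHC(=O)CH3: N bonded to a carbonyl → amide (not amine)).
carboxylic acid: absent. In CH(COOCH3), the acyl oxygen is bonded to carbon (–O–C), not to H, so this is an ester. In each of CH(NHCOCH3), CH2CONHCH2 and CH(CONH2), the carbonyl is bonded to nitrogen, not to –OH; that is an amide.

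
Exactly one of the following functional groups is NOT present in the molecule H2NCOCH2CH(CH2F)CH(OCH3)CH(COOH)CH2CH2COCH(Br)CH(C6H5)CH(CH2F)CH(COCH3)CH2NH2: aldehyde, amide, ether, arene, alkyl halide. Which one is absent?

aldehyde

ether: present (CH(OCH3) — pendant –OCH3: C–O–C with sp³ C, no adjacent C=O → ether).
amide: present (H2NCO — –C(=O)NH2: carbonyl C bonded to C and to N → amide (the N is not a separate amine)).
arene: present (CH(C6H5) — pendant –C6H5: benzene ring → arene).
alkyl halide: present (CH(CH2F) — pendant –CH2X: halogen on sp³ carbon → alkyl halide).
aldehyde: absent. In each of CO and CH(COCH3), the carbonyl carbon is bonded to two carbons, so it is a ketone, not an aldehyde. In CH(COOH), the carbonyl carbon bears –OH, not –H, so it is a carboxylic acid.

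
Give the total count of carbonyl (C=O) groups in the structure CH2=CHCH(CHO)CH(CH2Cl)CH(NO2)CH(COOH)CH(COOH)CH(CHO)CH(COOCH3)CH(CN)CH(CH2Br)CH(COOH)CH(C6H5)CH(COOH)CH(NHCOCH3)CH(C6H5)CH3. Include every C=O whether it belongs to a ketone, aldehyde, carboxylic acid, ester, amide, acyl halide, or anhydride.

8

CH(CHO): aldehyde, 1 C=O (running total 1).
CH(COOH): carboxylic acid, 1 C=O (running total 2).
CH(COOH): carboxylic acid, 1 C=O (running total 3).
CH(CHO): aldehyde, 1 C=O (running total 4).
CH(COOCH3): ester, 1 C=O (running total 5).
CH(COOH): carboxylic acid, 1 C=O (running total 6).
CH(COOH): carboxylic acid, 1 C=O (running total 7).
CH(NHCOCH3): amide, 1 C=O (running total 8).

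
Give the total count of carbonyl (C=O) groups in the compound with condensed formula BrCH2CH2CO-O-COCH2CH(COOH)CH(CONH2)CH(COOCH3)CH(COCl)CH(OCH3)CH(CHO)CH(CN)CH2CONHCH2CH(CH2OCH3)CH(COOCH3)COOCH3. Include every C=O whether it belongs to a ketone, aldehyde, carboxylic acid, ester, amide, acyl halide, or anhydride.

CH2CO-O-COCH2: anhydride, 2 C=O (running total 2).
CH(COOH): carboxylic acid, 1 C=O (running total 3).
CH(CONH2): amide, 1 C=O (running total 4).
CH(COOCH3): ester, 1 C=O (running total 5).
CH(COCl): acyl halide, 1 C=O (running total 6).
CH(CHO): aldehyde, 1 C=O (running total 7).
CH2CONHCH2: amide, 1 C=O (running total 8).
CH(COOCH3): ester, 1 C=O (running total 9).
COOCH3: ester, 1 C=O (running total 10).

10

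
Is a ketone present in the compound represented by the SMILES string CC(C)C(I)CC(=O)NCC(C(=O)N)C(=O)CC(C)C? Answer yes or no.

halogen on an sp³ carbon → alkyl halide.
–C(=O)–N– linkage → amide (the N is not an amine).
pendant –CONH2: carbonyl C bonded to C and N → amide.
–C(=O)– with carbon on both sides → ketone.
The CO segment supplies the ketone: –C(=O)– with carbon on both sides → ketone.

yes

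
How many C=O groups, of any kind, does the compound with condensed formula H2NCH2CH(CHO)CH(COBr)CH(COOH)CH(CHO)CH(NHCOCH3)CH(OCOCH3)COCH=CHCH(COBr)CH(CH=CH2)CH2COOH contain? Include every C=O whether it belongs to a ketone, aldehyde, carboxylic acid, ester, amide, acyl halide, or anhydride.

9

CH(CHO): aldehyde, 1 C=O (running total 1).
CH(COBr): acyl halide, 1 C=O (running total 2).
CH(COOH): carboxylic acid, 1 C=O (running total 3).
CH(CHO): aldehyde, 1 C=O (running total 4).
CH(NHCOCH3): amide, 1 C=O (running total 5).
CH(OCOCH3): ester, 1 C=O (running total 6).
CO: ketone, 1 C=O (running total 7).
CH(COBr): acyl halide, 1 C=O (running total 8).
COOH: carboxylic acid, 1 C=O (running total 9).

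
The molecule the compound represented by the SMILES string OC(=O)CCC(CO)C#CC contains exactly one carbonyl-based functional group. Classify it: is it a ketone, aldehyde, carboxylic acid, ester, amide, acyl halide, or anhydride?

carboxylic acid

The carbonyl is in the HOOC segment: –COOH: carbonyl C bonded to –OH and C → carboxylic acid (the –OH is not a separate alcohol).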